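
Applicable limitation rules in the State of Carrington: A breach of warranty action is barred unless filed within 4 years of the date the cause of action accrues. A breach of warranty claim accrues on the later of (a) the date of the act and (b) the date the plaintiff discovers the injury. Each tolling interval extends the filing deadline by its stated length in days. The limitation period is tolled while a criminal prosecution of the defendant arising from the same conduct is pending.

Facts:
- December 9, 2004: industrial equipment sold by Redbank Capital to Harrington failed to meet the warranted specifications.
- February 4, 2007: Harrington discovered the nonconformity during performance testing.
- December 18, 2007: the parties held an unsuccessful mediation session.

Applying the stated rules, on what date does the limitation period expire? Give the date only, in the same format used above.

February 4, 2011

The claim accrued on February 4, 2007 — the later of the December 9, 2004 act and the February 4, 2007 discovery.
Adding the 4 years base period to February 4, 2007 gives a deadline of February 4, 2011, before any tolling.
None of the other events listed affects the running of the period under the stated rules.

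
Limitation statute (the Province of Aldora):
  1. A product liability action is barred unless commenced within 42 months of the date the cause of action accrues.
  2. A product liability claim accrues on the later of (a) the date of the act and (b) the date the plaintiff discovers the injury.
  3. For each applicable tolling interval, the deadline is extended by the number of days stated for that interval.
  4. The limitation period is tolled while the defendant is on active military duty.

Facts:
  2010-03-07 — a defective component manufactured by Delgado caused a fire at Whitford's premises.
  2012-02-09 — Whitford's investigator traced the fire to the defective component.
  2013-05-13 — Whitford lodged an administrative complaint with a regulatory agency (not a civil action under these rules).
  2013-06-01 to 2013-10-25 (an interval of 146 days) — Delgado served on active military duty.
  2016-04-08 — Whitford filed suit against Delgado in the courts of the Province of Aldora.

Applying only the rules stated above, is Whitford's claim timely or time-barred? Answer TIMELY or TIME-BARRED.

Because discovery on 2012-02-09 post-dates the 2010-03-07 act, accrual under the later-of rule falls on 2012-02-09.
42 months from 2012-02-09 is 2015-08-09.
The period was tolled for 146 days by the defendant's active military service (2013-06-01 to 2013-10-25), pushing the deadline to 2016-01-02.
The other events in the timeline have no effect on the limitation period under the stated rules.
Filing on 2016-04-08 missed the 2016-01-02 deadline — the action is time-barred.

TIME-BARRED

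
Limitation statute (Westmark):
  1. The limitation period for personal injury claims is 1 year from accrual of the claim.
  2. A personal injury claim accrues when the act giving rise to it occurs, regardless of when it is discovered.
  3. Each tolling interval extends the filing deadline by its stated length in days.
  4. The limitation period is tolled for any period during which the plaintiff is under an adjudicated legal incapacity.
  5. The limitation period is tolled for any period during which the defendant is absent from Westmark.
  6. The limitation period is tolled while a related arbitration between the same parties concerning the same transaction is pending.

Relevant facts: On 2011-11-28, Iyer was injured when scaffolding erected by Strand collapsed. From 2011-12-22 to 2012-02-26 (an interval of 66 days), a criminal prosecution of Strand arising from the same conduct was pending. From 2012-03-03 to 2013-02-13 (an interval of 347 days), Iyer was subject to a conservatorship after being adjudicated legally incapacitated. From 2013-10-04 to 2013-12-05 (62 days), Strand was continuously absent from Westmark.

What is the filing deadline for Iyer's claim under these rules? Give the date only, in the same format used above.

The claim accrued on 2011-11-28, the date of the act.
The untolled deadline — 1 year after 2011-11-28 — is 2012-11-28.
The plaintiff's legal incapacity from 2012-03-03 to 2013-02-13 tolled the period for 347 days, extending the deadline to 2013-11-10.
The defendant's absence from the jurisdiction from 2013-10-04 to 2013-12-05 tolled the period for 62 days, extending the deadline to 2014-01-11.
The pending criminal prosecution from 2011-12-22 to 2012-02-26 does not toll the period, because no stated rule makes a criminal prosecution a tolling event.

2014-01-11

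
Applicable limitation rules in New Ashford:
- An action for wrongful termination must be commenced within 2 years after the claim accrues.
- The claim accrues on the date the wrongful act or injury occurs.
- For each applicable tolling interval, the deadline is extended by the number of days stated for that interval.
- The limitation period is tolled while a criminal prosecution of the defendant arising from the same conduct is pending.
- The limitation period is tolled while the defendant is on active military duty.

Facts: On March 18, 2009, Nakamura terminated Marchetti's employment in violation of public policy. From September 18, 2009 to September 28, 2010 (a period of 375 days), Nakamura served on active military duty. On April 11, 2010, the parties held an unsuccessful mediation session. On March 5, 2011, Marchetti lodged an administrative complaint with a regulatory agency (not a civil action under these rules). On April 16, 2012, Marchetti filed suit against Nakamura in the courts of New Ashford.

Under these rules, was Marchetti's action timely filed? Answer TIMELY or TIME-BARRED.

TIME-BARRED

The claim accrued on March 18, 2009, the date of the act.
Adding the 2 years base period to March 18, 2009 gives a deadline of March 18, 2011, before any tolling.
The period was tolled for 375 days by the defendant's active military service (September 18, 2009 to September 28, 2010), pushing the deadline to March 27, 2012.
None of the other events listed affects the running of the period under the stated rules.
Marchetti filed on April 16, 2012, after the March 27, 2012 deadline, so the action is time-barred.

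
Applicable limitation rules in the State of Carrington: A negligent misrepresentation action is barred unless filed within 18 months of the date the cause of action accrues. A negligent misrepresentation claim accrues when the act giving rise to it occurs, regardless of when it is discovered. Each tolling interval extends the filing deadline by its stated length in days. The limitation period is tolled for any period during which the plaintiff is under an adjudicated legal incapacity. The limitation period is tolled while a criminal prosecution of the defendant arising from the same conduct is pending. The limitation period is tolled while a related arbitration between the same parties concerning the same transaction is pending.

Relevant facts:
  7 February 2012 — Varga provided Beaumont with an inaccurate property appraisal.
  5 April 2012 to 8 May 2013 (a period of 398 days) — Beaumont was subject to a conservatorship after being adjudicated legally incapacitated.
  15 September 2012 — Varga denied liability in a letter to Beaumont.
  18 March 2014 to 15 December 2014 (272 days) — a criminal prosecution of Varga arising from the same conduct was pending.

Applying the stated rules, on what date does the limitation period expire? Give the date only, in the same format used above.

The claim accrued on 7 February 2012, when the wrongful act occurred.
Adding the 18 months base period to 7 February 2012 gives a deadline of 7 August 2013, before any tolling.
The period was tolled for 398 days by the plaintiff's legal incapacity (5 April 2012 to 8 May 2013), pushing the deadline to 9 September 2014.
Because the pending criminal prosecution ran from 18 March 2014 to 15 December 2014, the deadline is extended by 272 days to 8 June 2015.
None of the other events listed affects the running of the period under the stated rules.

8 June 2015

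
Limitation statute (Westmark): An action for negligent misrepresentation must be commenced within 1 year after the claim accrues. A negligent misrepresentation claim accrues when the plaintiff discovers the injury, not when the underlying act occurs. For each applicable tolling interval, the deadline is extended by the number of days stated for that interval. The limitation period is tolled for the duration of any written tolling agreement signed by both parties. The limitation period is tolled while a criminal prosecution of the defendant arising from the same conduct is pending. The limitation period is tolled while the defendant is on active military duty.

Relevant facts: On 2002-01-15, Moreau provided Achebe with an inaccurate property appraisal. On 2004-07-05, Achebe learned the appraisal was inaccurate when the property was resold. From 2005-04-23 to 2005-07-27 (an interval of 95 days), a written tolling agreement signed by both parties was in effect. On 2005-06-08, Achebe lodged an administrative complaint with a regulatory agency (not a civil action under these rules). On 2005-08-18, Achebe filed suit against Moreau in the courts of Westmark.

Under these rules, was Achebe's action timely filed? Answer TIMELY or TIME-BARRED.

Accrual is tied to discovery, so the period began on 2004-07-05 rather than on 2002-01-15 when the act occurred.
Adding the 1 year base period to 2004-07-05 gives a deadline of 2005-07-05, before any tolling.
The period was tolled for 95 days by the written tolling agreement (2005-04-23 to 2005-07-27), pushing the deadline to 2005-10-08.
The other events in the timeline have no effect on the limitation period under the stated rules.
The 2005-08-18 filing precedes the 2005-10-08 deadline; the claim is timely.

TIMELY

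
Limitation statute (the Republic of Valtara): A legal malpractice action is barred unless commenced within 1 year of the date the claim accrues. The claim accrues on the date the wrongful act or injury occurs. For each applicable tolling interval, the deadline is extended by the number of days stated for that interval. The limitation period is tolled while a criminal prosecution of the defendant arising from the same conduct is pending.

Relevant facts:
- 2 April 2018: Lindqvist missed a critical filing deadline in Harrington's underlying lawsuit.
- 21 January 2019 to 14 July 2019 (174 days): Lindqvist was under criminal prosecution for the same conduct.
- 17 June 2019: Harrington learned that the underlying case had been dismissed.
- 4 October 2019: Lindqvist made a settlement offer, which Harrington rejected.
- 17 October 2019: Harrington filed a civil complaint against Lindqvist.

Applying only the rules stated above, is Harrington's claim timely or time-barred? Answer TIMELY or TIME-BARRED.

Because the rule ties accrual to occurrence, the claim accrued on 2 April 2018, not on the 17 June 2019 discovery date.
The untolled deadline — 1 year after 2 April 2018 — is 2 April 2019.
The period was tolled for 174 days by the pending criminal prosecution (21 January 2019 to 14 July 2019), pushing the deadline to 23 September 2019.
None of the other events listed affects the running of the period under the stated rules.
Filing on 17 October 2019 missed the 23 September 2019 deadline — the action is time-barred.

TIME-BARRED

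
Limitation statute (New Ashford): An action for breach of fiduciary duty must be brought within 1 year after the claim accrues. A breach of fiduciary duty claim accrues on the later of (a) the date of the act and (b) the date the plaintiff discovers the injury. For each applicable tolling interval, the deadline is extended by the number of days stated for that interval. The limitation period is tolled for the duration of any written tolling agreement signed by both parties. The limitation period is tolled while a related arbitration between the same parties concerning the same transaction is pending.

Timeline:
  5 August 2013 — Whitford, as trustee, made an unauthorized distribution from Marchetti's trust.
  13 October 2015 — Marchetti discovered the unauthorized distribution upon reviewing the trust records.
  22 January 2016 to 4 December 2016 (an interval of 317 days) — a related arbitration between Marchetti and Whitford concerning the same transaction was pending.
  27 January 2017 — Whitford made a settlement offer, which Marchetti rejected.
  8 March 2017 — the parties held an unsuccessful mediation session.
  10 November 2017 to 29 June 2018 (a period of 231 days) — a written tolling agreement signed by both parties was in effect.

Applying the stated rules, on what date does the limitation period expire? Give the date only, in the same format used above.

26 August 2017

The claim accrued on 13 October 2015 — the later of the 5 August 2013 act and the 13 October 2015 discovery.
The untolled deadline — 1 year after 13 October 2015 — is 13 October 2016.
Because the pending related arbitration ran from 22 January 2016 to 4 December 2016, the deadline is extended by 317 days to 26 August 2017.
The written tolling agreement from 10 November 2017 to 29 June 2018 began after the period had already run on 26 August 2017, so it has no tolling effect.
None of the other events listed affects the running of the period under the stated rules.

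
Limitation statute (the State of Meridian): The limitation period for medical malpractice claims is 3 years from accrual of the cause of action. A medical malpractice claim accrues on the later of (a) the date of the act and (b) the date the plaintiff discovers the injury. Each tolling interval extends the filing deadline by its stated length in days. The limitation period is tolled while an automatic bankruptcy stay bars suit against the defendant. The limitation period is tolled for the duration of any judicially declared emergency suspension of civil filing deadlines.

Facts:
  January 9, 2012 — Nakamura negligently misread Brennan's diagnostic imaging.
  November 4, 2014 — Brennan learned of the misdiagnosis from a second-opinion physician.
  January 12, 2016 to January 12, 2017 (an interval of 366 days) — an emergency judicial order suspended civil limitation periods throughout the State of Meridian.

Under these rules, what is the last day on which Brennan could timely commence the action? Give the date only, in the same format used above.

November 5, 2018

Taking the later of the act (January 9, 2012) and discovery (November 4, 2014), the claim accrued on November 4, 2014.
Adding the 3 years base period to November 4, 2014 gives a deadline of November 4, 2017, before any tolling.
Because the emergency suspension of filing deadlines ran from January 12, 2016 to January 12, 2017, the deadline is extended by 366 days to November 5, 2018.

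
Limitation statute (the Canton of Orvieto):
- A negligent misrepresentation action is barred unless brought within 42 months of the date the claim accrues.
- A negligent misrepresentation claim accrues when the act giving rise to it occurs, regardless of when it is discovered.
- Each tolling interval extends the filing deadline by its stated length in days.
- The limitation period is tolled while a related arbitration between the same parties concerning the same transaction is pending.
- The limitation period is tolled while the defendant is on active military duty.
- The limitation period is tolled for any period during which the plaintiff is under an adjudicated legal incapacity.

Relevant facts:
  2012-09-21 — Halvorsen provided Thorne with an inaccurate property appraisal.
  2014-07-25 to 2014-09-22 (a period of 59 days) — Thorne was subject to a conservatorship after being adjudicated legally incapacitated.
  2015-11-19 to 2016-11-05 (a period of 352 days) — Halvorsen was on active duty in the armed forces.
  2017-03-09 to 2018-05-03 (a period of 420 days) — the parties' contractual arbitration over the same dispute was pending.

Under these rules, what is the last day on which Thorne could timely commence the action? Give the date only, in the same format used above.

The claim accrued on 2012-09-21, the date of the act.
42 months from 2012-09-21 is 2016-03-21.
The period was tolled for 59 days by the plaintiff's legal incapacity (2014-07-25 to 2014-09-22), pushing the deadline to 2016-05-19.
The defendant's active military service from 2015-11-19 to 2016-11-05 tolled the period for 352 days, extending the deadline to 2017-05-06.
Because the pending related arbitration ran from 2017-03-09 to 2018-05-03, the deadline is extended by 420 days to 2018-06-30.

2018-06-30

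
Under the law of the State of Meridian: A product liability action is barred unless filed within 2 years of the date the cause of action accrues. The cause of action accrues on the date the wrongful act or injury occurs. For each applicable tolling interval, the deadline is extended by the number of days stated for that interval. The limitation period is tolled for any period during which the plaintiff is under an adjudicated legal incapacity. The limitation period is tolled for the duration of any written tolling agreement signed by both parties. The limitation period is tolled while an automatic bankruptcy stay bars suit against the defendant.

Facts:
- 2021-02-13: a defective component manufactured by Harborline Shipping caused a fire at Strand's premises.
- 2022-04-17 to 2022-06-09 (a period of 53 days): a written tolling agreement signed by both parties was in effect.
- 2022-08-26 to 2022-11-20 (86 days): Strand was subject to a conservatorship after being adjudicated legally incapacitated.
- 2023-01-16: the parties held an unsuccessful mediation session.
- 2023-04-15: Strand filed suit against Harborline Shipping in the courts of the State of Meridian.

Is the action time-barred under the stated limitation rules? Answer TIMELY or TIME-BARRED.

TIMELY

The limitation period began to run on 2021-02-13.
Adding the 2 years base period to 2021-02-13 gives a deadline of 2023-02-13, before any tolling.
The written tolling agreement from 2022-04-17 to 2022-06-09 tolled the period for 53 days, extending the deadline to 2023-04-07.
Because the plaintiff's legal incapacity ran from 2022-08-26 to 2022-11-20, the deadline is extended by 86 days to 2023-07-02.
None of the other events listed affects the running of the period under the stated rules.
Strand filed on 2023-04-15, before the 2023-07-02 deadline, so the action is timely.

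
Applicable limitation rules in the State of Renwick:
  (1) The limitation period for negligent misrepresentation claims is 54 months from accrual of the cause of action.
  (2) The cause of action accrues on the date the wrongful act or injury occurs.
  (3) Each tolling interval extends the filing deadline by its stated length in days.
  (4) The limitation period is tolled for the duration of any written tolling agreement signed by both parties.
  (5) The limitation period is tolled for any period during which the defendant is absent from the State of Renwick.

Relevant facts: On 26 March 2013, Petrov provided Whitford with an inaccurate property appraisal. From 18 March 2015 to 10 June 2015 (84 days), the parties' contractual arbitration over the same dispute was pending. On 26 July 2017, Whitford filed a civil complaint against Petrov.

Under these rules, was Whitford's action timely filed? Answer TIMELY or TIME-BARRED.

The cause of action accrued on 26 March 2013, the date of the act.
54 months from 26 March 2013 is 26 September 2017.
The pending related arbitration from 18 March 2015 to 10 June 2015 does not toll the period, because no stated rule makes a pending arbitration a tolling event.
Whitford filed on 26 July 2017, before the 26 September 2017 deadline, so the action is timely.

TIMELY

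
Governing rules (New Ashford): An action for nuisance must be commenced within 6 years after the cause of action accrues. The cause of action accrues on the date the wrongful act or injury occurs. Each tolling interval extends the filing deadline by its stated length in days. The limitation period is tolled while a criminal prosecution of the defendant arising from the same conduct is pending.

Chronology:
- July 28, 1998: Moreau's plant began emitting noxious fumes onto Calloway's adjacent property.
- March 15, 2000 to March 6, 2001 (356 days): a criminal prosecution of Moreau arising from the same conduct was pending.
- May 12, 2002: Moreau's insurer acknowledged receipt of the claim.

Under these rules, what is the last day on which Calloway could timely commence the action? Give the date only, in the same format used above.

The claim accrued on July 28, 1998, when the wrongful act occurred.
6 years from July 28, 1998 is July 28, 2004.
The period was tolled for 356 days by the pending criminal prosecution (March 15, 2000 to March 6, 2001), pushing the deadline to July 19, 2005.
Nothing else in the chronology tolls or restarts the period.

July 19, 2005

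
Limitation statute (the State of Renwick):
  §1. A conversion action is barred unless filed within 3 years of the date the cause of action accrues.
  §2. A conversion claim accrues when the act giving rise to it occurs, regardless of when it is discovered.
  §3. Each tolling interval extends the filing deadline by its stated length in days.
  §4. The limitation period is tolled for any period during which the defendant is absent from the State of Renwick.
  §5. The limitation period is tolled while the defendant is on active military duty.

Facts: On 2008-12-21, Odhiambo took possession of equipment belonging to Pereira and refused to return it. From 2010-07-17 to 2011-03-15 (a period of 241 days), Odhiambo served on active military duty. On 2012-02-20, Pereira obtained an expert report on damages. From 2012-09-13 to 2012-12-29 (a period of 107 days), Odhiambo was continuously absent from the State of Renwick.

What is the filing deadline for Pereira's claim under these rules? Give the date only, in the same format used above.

The limitation period began to run on 2008-12-21.
The untolled deadline — 3 years after 2008-12-21 — is 2011-12-21.
Because the defendant's active military service ran from 2010-07-17 to 2011-03-15, the deadline is extended by 241 days to 2012-08-18.
The defendant's absence from the jurisdiction from 2012-09-13 to 2012-12-29 began after the period had already run on 2012-08-18, so it has no tolling effect.
Nothing else in the chronology tolls or restarts the period.

2012-08-18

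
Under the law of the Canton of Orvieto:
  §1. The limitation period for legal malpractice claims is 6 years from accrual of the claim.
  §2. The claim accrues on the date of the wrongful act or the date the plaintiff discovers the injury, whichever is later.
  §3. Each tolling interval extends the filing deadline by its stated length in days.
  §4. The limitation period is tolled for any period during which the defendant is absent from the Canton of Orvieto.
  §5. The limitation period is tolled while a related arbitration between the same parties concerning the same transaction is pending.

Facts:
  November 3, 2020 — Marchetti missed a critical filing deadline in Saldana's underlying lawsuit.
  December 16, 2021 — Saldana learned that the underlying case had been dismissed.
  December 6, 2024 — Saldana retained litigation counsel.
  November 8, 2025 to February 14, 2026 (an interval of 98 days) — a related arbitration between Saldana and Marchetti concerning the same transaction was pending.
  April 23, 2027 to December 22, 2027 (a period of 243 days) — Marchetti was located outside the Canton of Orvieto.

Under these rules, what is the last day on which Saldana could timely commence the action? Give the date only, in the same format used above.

Because discovery on December 16, 2021 post-dates the November 3, 2020 act, accrual under the later-of rule falls on December 16, 2021.
Adding the 6 years base period to December 16, 2021 gives a deadline of December 16, 2027, before any tolling.
The pending related arbitration from November 8, 2025 to February 14, 2026 tolled the period for 98 days, extending the deadline to March 23, 2028.
The defendant's absence from the jurisdiction from April 23, 2027 to December 22, 2027 tolled the period for 243 days, extending the deadline to November 21, 2028.
None of the other events listed affects the running of the period under the stated rules.

November 21, 2028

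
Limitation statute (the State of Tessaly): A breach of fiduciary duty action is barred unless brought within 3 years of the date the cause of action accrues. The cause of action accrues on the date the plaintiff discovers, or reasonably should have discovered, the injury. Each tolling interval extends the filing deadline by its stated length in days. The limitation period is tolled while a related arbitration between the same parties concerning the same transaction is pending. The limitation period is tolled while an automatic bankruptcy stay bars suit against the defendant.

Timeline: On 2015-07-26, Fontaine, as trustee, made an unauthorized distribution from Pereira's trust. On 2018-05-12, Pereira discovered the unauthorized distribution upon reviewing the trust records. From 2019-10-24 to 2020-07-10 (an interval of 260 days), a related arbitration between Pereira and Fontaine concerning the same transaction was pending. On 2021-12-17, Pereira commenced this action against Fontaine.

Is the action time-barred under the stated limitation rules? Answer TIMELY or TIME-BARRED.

TIMELY

The claim did not accrue until Pereira discovered the injury on 2018-05-12; the 2015-07-26 act date does not start the clock under the stated rule.
The untolled deadline — 3 years after 2018-05-12 — is 2021-05-12.
The pending related arbitration from 2019-10-24 to 2020-07-10 tolled the period for 260 days, extending the deadline to 2022-01-27.
Pereira filed on 2021-12-17, before the 2022-01-27 deadline, so the action is timely.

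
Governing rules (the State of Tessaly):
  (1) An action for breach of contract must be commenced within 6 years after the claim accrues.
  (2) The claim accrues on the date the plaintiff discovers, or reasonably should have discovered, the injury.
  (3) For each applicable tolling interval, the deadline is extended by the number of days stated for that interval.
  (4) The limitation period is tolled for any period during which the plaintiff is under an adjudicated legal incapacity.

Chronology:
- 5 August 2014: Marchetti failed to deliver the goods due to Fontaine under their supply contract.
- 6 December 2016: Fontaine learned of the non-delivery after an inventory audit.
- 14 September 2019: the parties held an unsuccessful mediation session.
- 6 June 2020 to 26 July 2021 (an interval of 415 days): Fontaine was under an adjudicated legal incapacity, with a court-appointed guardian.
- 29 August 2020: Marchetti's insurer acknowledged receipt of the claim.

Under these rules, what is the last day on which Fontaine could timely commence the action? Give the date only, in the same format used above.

25 January 2024

Accrual is tied to discovery, so the period began on 6 December 2016 rather than on 5 August 2014 when the act occurred.
Adding the 6 years base period to 6 December 2016 gives a deadline of 6 December 2022, before any tolling.
The plaintiff's legal incapacity from 6 June 2020 to 26 July 2021 tolled the period for 415 days, extending the deadline to 25 January 2024.
None of the other events listed affects the running of the period under the stated rules.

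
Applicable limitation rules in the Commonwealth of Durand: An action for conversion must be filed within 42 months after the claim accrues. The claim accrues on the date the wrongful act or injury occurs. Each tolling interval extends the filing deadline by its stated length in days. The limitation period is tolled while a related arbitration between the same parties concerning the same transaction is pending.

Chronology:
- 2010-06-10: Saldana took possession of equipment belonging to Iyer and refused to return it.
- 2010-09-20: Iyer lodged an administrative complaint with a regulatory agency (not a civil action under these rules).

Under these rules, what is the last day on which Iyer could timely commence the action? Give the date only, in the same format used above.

The claim accrued on 2010-06-10, when the wrongful act occurred.
The untolled deadline — 42 months after 2010-06-10 — is 2013-12-10.
The other events in the timeline have no effect on the limitation period under the stated rules.

2013-12-10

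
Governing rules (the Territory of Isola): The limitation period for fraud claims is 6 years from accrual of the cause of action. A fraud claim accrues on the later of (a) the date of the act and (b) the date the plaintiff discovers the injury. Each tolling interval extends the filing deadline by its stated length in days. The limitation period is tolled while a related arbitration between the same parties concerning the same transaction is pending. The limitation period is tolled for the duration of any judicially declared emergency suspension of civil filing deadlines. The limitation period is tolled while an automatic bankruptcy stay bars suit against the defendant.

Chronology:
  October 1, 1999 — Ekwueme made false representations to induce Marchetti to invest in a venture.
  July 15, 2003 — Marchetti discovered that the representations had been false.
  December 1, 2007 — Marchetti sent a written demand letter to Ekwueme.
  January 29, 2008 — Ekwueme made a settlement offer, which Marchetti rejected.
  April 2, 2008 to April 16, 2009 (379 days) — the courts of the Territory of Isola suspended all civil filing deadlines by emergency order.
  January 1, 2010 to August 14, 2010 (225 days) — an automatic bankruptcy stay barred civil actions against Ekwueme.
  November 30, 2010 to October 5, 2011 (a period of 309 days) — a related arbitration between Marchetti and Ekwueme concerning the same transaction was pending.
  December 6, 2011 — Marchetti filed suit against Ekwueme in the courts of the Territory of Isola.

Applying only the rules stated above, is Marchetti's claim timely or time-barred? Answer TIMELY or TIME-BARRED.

Because discovery on July 15, 2003 post-dates the October 1, 1999 act, accrual under the later-of rule falls on July 15, 2003.
6 years from July 15, 2003 is July 15, 2009.
The emergency suspension of filing deadlines from April 2, 2008 to April 16, 2009 tolled the period for 379 days, extending the deadline to July 29, 2010.
Because the automatic bankruptcy stay ran from January 1, 2010 to August 14, 2010, the deadline is extended by 225 days to March 11, 2011.
The period was tolled for 309 days by the pending related arbitration (November 30, 2010 to October 5, 2011), pushing the deadline to January 14, 2012.
The other events in the timeline have no effect on the limitation period under the stated rules.
Marchetti filed on December 6, 2011, before the January 14, 2012 deadline, so the action is timely.

TIMELY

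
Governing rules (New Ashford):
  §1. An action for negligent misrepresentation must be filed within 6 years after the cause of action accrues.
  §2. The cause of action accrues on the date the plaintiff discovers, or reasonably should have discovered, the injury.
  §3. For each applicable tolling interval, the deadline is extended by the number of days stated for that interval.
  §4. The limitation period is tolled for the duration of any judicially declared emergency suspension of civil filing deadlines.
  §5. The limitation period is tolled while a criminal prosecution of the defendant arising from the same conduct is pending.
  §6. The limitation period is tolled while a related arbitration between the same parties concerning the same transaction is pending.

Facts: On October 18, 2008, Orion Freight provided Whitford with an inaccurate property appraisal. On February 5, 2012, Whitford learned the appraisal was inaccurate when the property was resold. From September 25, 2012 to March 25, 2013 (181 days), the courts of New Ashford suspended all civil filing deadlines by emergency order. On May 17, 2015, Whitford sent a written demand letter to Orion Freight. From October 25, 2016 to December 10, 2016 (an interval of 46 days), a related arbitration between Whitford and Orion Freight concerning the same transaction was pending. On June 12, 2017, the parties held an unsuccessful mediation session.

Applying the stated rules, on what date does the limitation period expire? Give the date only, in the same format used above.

September 20, 2018

Under the discovery rule, the claim accrued on February 5, 2012, when Whitford discovered the injury — not on the October 18, 2008 date of the underlying act.
The untolled deadline — 6 years after February 5, 2012 — is February 5, 2018.
Because the emergency suspension of filing deadlines ran from September 25, 2012 to March 25, 2013, the deadline is extended by 181 days to August 5, 2018.
The pending related arbitration from October 25, 2016 to December 10, 2016 tolled the period for 46 days, extending the deadline to September 20, 2018.
The other events in the timeline have no effect on the limitation period under the stated rules.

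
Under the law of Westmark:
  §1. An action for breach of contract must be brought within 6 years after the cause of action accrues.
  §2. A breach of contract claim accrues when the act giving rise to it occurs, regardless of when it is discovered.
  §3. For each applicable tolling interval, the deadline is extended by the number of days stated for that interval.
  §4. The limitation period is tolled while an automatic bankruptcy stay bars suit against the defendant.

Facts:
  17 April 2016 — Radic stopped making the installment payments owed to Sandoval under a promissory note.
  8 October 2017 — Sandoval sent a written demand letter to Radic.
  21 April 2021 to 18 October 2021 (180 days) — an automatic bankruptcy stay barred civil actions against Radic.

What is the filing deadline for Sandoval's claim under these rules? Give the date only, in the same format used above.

14 October 2022

The limitation period began to run on 17 April 2016.
The untolled deadline — 6 years after 17 April 2016 — is 17 April 2022.
The period was tolled for 180 days by the automatic bankruptcy stay (21 April 2021 to 18 October 2021), pushing the deadline to 14 October 2022.
Nothing else in the chronology tolls or restarts the period.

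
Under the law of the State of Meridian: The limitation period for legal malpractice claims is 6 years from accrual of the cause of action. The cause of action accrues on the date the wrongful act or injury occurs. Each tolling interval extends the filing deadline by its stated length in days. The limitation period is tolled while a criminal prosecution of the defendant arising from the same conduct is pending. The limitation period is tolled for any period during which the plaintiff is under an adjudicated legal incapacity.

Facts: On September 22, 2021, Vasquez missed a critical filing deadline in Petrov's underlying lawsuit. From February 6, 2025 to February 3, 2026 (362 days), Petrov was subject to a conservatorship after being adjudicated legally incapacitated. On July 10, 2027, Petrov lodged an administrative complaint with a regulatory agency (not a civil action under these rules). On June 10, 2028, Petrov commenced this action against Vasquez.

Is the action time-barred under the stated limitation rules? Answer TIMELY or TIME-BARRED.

TIMELY

The claim accrued on September 22, 2021, when the wrongful act occurred.
6 years from September 22, 2021 is September 22, 2027.
Because the plaintiff's legal incapacity ran from February 6, 2025 to February 3, 2026, the deadline is extended by 362 days to September 18, 2028.
The other events in the timeline have no effect on the limitation period under the stated rules.
The June 10, 2028 filing precedes the September 18, 2028 deadline; the claim is timely.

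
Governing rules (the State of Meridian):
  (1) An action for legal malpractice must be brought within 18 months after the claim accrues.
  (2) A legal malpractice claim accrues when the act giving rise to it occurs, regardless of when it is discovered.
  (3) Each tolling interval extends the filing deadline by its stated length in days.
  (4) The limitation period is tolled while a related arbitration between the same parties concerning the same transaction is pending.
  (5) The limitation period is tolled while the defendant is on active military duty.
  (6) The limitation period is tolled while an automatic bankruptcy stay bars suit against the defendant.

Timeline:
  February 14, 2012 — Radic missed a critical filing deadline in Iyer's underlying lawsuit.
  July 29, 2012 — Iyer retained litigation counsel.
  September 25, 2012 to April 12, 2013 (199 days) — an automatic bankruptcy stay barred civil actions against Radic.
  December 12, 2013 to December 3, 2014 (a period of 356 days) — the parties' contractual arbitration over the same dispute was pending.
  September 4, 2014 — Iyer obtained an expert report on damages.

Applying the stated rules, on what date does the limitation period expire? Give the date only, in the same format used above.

The claim accrued on February 14, 2012, the date of the act.
The untolled deadline — 18 months after February 14, 2012 — is August 14, 2013.
The period was tolled for 199 days by the automatic bankruptcy stay (September 25, 2012 to April 12, 2013), pushing the deadline to March 1, 2014.
The period was tolled for 356 days by the pending related arbitration (December 12, 2013 to December 3, 2014), pushing the deadline to February 20, 2015.
None of the other events listed affects the running of the period under the stated rules.

February 20, 2015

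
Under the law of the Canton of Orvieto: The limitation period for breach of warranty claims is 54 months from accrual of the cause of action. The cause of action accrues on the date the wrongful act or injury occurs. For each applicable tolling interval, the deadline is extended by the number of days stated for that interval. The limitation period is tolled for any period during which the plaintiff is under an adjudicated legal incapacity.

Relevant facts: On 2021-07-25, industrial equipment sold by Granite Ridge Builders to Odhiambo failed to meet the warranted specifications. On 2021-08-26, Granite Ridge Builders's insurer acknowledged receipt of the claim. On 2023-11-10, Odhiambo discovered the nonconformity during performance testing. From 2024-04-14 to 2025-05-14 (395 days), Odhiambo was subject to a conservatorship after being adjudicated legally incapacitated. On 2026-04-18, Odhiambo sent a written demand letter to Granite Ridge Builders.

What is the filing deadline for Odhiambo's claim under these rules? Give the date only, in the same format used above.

2027-02-24

The claim accrued on 2021-07-25, when the wrongful act occurred; under the stated occurrence rule the 2023-11-10 discovery does not delay accrual.
The untolled deadline — 54 months after 2021-07-25 — is 2026-01-25.
Because the plaintiff's legal incapacity ran from 2024-04-14 to 2025-05-14, the deadline is extended by 395 days to 2027-02-24.
The other events in the timeline have no effect on the limitation period under the stated rules.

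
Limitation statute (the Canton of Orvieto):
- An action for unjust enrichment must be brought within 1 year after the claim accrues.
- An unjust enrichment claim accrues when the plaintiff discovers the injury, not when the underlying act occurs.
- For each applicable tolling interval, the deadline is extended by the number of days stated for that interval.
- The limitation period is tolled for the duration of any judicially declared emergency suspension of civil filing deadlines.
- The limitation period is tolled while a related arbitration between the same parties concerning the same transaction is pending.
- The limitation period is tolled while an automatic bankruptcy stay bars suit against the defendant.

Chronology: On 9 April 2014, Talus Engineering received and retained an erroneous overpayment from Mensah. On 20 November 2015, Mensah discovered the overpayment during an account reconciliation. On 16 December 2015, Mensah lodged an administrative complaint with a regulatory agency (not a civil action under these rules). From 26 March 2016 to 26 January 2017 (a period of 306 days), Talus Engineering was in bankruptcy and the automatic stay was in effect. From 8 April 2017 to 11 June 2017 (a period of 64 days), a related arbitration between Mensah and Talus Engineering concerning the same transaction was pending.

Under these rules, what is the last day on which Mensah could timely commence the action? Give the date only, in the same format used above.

Accrual is tied to discovery, so the period began on 20 November 2015 rather than on 9 April 2014 when the act occurred.
Adding the 1 year base period to 20 November 2015 gives a deadline of 20 November 2016, before any tolling.
The automatic bankruptcy stay from 26 March 2016 to 26 January 2017 tolled the period for 306 days, extending the deadline to 22 September 2017.
The period was tolled for 64 days by the pending related arbitration (8 April 2017 to 11 June 2017), pushing the deadline to 25 November 2017.
The other events in the timeline have no effect on the limitation period under the stated rules.

25 November 2017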